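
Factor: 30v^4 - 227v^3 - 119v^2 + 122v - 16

Trying the rational-root candidates, v = 2/5 is a root, giving the factor (5v - 2) and quotient 6v^3 - 43v^2 - 41v + 8.
Next, v = 1/6 is a root, so (6v - 1) divides it; the quotient is v^2 - 7v - 8.
The remaining quadratic factors as (v - 8)(v + 1).

(5v - 2)(6v - 1)(v + 1)(v - 8)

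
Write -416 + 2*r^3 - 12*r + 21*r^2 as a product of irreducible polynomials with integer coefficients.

By the rational root theorem, r = 4 is a root, giving the factor (r - 4) and quotient 2*r^2 + 29*r + 104.
The remaining quadratic factors as (r + 8)(2*r + 13).

(2*r + 13)*(r + 8)*(r - 4)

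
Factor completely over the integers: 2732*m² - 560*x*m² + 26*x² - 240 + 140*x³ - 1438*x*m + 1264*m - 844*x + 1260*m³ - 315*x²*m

(7*x - 14*m + 2)*(4*x - 9*m - 10)*(5*x + 10*m + 12)

Group: 5*x*(28*x² - 119*x*m - 62*x + 126*m² + 122*m - 20) + (10*m + 12)*(28*x² - 119*x*m - 62*x + 126*m² + 122*m - 20); both groups contain (28*x² - 119*x*m - 62*x + 126*m² + 122*m - 20), so (5*x + 10*m + 12) is a factor with cofactor 28*x² - 119*x*m - 62*x + 126*m² + 122*m - 20.
The cofactor groups again: 28*x² - 119*x*m - 62*x + 126*m² + 122*m - 20 = 7*x*(4*x - 9*m - 10) + (-14*m + 2)*(4*x - 9*m - 10); both groups contain (4*x - 9*m - 10), giving (7*x - 14*m + 2)*(4*x - 9*m - 10).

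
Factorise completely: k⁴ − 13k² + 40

(k² − 5)(k² − 8)

Substitute u = k² to get a quadratic in u, then factor.
k² − 5 is irreducible over ℤ (5 is not a perfect square).
k² − 8 is irreducible over ℤ (8 is not a perfect square).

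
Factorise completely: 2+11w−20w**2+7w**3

Trying the rational-root candidates, w = 2 is a root, so (w−2) is a factor; dividing leaves 7w**2−6w−1.
The remaining quadratic factors as (7w+1)(w−1).

(7w+1)(w−1)(w−2)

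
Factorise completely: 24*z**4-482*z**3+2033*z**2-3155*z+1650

(4*z-5)*(6*z-11)*(z-15)*(z-2)

Testing divisors of the constant over divisors of the leading coefficient, z = 5/4 is a root, so (4*z-5) divides it; the quotient is 6*z**3-113*z**2+367*z-330.
Next, z = 15 is a root, so (z-15) is a factor; dividing leaves 6*z**2-23*z+22.
The remaining quadratic factors as (6*z-11)(z-2).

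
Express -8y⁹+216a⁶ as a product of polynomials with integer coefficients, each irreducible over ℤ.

Pull out the common factor 8, leaving -y⁹+27a⁶.
Recognize a difference of cubes with the parts 3a² and y³.

-8(y³-3a²)(y⁶+3y³a²+9a⁴)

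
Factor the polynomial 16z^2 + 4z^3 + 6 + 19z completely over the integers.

(2z + 1)(2z + 3)(z + 2)

Testing divisors of the constant over divisors of the leading coefficient, z = −2 is a root, giving the factor (z + 2) and quotient 4z^2 + 8z + 3.
The remaining quadratic factors as (2z + 1)(2z + 3).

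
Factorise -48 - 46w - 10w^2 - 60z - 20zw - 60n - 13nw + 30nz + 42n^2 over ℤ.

Group: 14n(3n - 2w - 6) + (10z + 5w + 8)(3n - 2w - 6); both groups contain (3n - 2w - 6).

(14n + 10z + 5w + 8)(3n - 2w - 6)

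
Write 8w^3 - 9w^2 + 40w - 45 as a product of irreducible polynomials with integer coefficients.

(8w - 9)(w^2 + 5)

Group as (8w^3 + 40w) + (-9w^2 - 45) = 8w(w^2 + 5) - 9(w^2 + 5).
Both groups share the factor (w^2 + 5).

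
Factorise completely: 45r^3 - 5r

5r(3r + 1)(3r - 1)

Pull out the common factor 5r; 9r^2 - 1 is a difference of squares.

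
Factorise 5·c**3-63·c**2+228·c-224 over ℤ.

Among the possible rational roots, c = 8/5 is a root, so (5·c-8) divides it; the quotient is c**2-11·c+28.
The remaining quadratic factors as (c-4)(c-7).

(5·c-8)·(c-4)·(c-7)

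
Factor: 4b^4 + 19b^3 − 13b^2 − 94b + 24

(4b − 1)(b + 3)(b + 4)(b − 2)

Testing divisors of the constant over divisors of the leading coefficient, b = −4 is a root, so (b + 4) divides it; the quotient is 4b^3 + 3b^2 − 25b + 6.
Continuing, b = 1/4 is a root, so (4b − 1) is a factor; dividing leaves b^2 + b − 6.
The remaining quadratic factors as (b − 2)(b + 3).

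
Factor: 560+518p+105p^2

Pull out the common factor 7, then factor the remaining trinomial.

7(3p+10)(5p+8)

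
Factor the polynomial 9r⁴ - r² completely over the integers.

Every term has a factor of r²; factoring it out leaves 9r² - 1.
Recognize a difference of squares with the parts 3r and 1.

r²(3r + 1)(3r - 1)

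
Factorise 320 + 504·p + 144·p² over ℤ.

Pull out the common factor 8, then factor the remaining trinomial.

8·(3·p + 8)·(6·p + 5)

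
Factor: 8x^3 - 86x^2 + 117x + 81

(2x + 1)(4x - 9)(x - 9)

Testing divisors of the constant over divisors of the leading coefficient, x = 9 is a root, so (x - 9) is a factor; dividing leaves 8x^2 - 14x - 9.
The remaining quadratic factors as (2x + 1)(4x - 9).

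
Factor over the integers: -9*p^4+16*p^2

Factor out p^2 first: what remains is -9*p^2+16.
Recognize a difference of squares with the parts 4 and 3*p.

-p^2*(3*p+4)*(3*p-4)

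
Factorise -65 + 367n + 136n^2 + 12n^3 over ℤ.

(2n + 13)(6n - 1)(n + 5)

Testing divisors of the constant over divisors of the leading coefficient, n = -13/2 is a root, so (2n + 13) is a factor; dividing leaves 6n^2 + 29n - 5.
The remaining quadratic factors as (n + 5)(6n - 1).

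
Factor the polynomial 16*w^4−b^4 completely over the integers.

(2*w)⁴ − (b)⁴ = ((2*w)² − (b)²)((2*w)² + (b)²); the first factor splits again, the second (4*w^2+b^2) is irreducible.

(2*w−b)*(2*w+b)*(4*w^2+b^2)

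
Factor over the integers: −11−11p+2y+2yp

(2y−11)(p+1)

Group as (2yp+2y) + (−11p−11) = 2y(p+1) − 11(p+1).
Both groups share the factor (p+1).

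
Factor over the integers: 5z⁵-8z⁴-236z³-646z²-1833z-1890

(5z+7)(z+5)(z-9)(z²+z+6)

Among the possible rational roots, z = -7/5 is a root, so (5z+7) divides it; the quotient is z⁴-3z³-43z²-69z-270.
Then z = 9 is a root, giving the factor (z-9) and quotient z³+6z²+11z+30.
Then z = -5 is a root, so (z+5) is a factor; dividing leaves z²+z+6.
The quadratic z²+z+6 has discriminant -23 < 0 and is irreducible over ℤ.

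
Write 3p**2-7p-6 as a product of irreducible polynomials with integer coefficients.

(3p+2)(p-3)

Need a pair with product 3·(-6) = -18 and sum -7: that's 2 and -9.
Split the middle term: 3p**2+2p - 9p-6 = p(3p+2) - 3(3p+2).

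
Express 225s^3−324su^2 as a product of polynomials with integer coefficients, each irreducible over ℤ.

9s(5s+6u)(5s−6u)

Every term has a factor of 9s. Then 25s^2−36u^2 = (5s)² − (6u)².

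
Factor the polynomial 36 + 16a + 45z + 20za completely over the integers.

(4a + 9)(5z + 4)

Group as (20za + 45z) + (16a + 36) = 5z(4a + 9) + 4(4a + 9).
Both groups share the factor (4a + 9).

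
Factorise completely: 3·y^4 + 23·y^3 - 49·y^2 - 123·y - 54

(3·y + 2)·(y + 1)·(y + 9)·(y - 3)

Testing divisors of the constant over divisors of the leading coefficient, y = 3 is a root, giving the factor (y - 3) and quotient 3·y^3 + 32·y^2 + 47·y + 18.
Then y = -1 is a root, so (y + 1) divides it; the quotient is 3·y^2 + 29·y + 18.
The remaining quadratic factors as (3·y + 2)(y + 9).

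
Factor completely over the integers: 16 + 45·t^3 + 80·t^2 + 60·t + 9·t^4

By the rational root theorem, t = -2/3 is a root, giving the factor (3·t + 2) and quotient 3·t^3 + 13·t^2 + 18·t + 8.
Next, t = -1 is a root, giving the factor (t + 1) and quotient 3·t^2 + 10·t + 8.
The remaining quadratic factors as (3·t + 4)(t + 2).

(3·t + 2)·(3·t + 4)·(t + 1)·(t + 2)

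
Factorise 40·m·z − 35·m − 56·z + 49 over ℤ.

Group as (40·m·z − 35·m) + (−56·z + 49) = 5·m·(8·z − 7) − 7·(8·z − 7).
Both groups share the factor (8·z − 7).

(5·m − 7)·(8·z − 7)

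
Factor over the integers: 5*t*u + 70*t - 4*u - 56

Group as (5*t*u + 70*t) + (-4*u - 56) = 5*t*(u + 14) - 4*(u + 14).
Both groups share the factor (u + 14).

(5*t - 4)*(u + 14)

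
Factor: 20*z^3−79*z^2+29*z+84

Trying the rational-root candidates, z = 7/4 is a root, so (4*z−7) is a factor; dividing leaves 5*z^2−11*z−12.
The remaining quadratic factors as (5*z+4)(z−3).

(4*z−7)*(5*z+4)*(z−3)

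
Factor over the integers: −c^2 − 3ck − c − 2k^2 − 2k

−(c + 2k)(c + k + 1)

Group: −c(c + k + 1) − 2k(c + k + 1); both groups contain (c + k + 1).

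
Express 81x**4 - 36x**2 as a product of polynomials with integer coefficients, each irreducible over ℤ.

Pull out the common factor 9x**2; 9x**2 - 4 is a difference of squares.

9x**2(3x + 2)(3x - 2)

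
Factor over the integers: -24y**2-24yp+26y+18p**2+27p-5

-(6y-3p-5)(4y+6p-1)

Group: -4y(6y-3p-5) + (-6p+1)(6y-3p-5); both groups contain (6y-3p-5).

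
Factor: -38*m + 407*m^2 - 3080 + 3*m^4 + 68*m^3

Trying the rational-root candidates, m = -11 is a root, so (m + 11) divides it; the quotient is 3*m^3 + 35*m^2 + 22*m - 280.
Next, m = -4 is a root, so (m + 4) divides it; the quotient is 3*m^2 + 23*m - 70.
The remaining quadratic factors as (3*m - 7)(m + 10).

(3*m - 7)*(m + 10)*(m + 11)*(m + 4)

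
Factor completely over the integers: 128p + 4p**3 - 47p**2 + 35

(4p + 1)(p - 5)(p - 7)

By the rational root theorem, p = 5 is a root, giving the factor (p - 5) and quotient 4p**2 - 27p - 7.
The remaining quadratic factors as (4p + 1)(p - 7).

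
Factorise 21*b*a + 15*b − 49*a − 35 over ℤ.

(3*b − 7)*(7*a + 5)

Group as (21*b*a + 15*b) + (−49*a − 35) = 3*b*(7*a + 5) − 7*(7*a + 5).
Both groups share the factor (7*a + 5).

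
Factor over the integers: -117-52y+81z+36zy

Group as (36zy+81z) + (-52y-117) = 9z(4y+9) - 13(4y+9).
Both groups share the factor (4y+9).

(4y+9)(9z-13)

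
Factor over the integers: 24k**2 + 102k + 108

6(4k + 9)(k + 2)

Pull out the common factor 6, then factor the remaining trinomial.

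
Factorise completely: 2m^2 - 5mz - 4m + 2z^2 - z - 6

(2m - z + 2)(m - 2z - 3)

Group: 2m(m - 2z - 3) + (-z + 2)(m - 2z - 3); both groups contain (m - 2z - 3).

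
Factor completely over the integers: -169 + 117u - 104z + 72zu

Group as (72zu - 104z) + (117u - 169) = 8z(9u - 13) + 13(9u - 13).
Both groups share the factor (9u - 13).

(8z + 13)(9u - 13)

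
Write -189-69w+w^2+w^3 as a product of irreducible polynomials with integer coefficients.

Among the possible rational roots, w = -3 is a root, so (w+3) divides it; the quotient is w^2-2w-63.
The remaining quadratic factors as (w+7)(w-9).

(w+3)(w+7)(w-9)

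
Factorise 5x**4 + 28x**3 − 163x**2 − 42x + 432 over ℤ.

(5x + 8)(x + 9)(x − 2)(x − 3)

Testing divisors of the constant over divisors of the leading coefficient, x = −8/5 is a root, so (5x + 8) is a factor; dividing leaves x**3 + 4x**2 − 39x + 54.
Next, x = 2 is a root, giving the factor (x − 2) and quotient x**2 + 6x − 27.
The remaining quadratic factors as (x + 9)(x − 3).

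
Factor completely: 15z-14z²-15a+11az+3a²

(3a+14z-15)(a-z)

Group: 3a(a-z) + (14z-15)(a-z); both groups contain (a-z).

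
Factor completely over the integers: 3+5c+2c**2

(2c+3)(c+1)

Need a pair with product 2·3 = 6 and sum 5: that's 2 and 3.
Split the middle term: 2c**2+2c + 3c+3 = 2c(c+1) + 3(c+1).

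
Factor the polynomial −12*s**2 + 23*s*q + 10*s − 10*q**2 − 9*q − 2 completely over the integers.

Group: −3*s*(4*s − 5*q − 2) + (2*q + 1)*(4*s − 5*q − 2); both groups contain (4*s − 5*q − 2).

−(3*s − 2*q − 1)*(4*s − 5*q − 2)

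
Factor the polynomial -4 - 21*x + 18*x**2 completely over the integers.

(3*x - 4)*(6*x + 1)

Need a pair with product 18·(-4) = -72 and sum -21: that's 3 and -24.
Split the middle term: 18*x**2 + 3*x - 24*x - 4 = 3*x*(6*x + 1) - 4*(6*x + 1).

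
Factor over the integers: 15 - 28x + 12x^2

Need a pair with product 12·15 = 180 and sum -28: that's -18 and -10.
Split the middle term: 12x^2 - 18x - 10x + 15 = 6x(2x - 3) - 5(2x - 3).

(2x - 3)(6x - 5)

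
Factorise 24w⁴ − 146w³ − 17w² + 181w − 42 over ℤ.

By the rational root theorem, w = 1/4 is a root, giving the factor (4w − 1) and quotient 6w³ − 35w² − 13w + 42.
Then w = −7/6 is a root, so (6w + 7) divides it; the quotient is w² − 7w + 6.
The remaining quadratic factors as (w − 6)(w − 1).

(4w − 1)(6w + 7)(w − 1)(w − 6)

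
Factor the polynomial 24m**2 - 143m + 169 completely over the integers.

(3m - 13)(8m - 13)

Need a pair with product 24·169 = 4056 and sum -143: that's -39 and -104.
Split the middle term: 24m**2 - 39m - 104m + 169 = 3m(8m - 13) - 13(8m - 13).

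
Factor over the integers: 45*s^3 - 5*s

5*s*(3*s + 1)*(3*s - 1)

Every term has a factor of 5*s. Then 9*s^2 - 1 = (3*s)² − (1)².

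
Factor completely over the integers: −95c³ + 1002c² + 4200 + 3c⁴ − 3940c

(3c − 5)(c − 10)(c − 14)(c − 6)

Among the possible rational roots, c = 5/3 is a root, so (3c − 5) divides it; the quotient is c³ − 30c² + 284c − 840.
Continuing, c = 10 is a root, so (c − 10) divides it; the quotient is c² − 20c + 84.
The remaining quadratic factors as (c − 6)(c − 14).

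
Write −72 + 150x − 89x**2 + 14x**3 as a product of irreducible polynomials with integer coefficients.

(2x − 3)(7x − 6)(x − 4)

Trying the rational-root candidates, x = 3/2 is a root, so (2x − 3) divides it; the quotient is 7x**2 − 34x + 24.
The remaining quadratic factors as (x − 4)(7x − 6).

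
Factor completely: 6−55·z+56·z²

Need a pair with product 56·6 = 336 and sum −55: that's −7 and −48.
Split the middle term: 56·z²−7·z − 48·z+6 = 7·z·(8·z−1) − 6·(8·z−1).

(7·z−6)·(8·z−1)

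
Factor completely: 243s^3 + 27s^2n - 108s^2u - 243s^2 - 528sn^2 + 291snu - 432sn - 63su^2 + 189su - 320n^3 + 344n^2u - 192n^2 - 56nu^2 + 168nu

Group: 9s(27s^2 - 21sn + 9su - 27s - 40n^2 + 8nu - 24n) + (8n - 7u)(27s^2 - 21sn + 9su - 27s - 40n^2 + 8nu - 24n); both groups contain (27s^2 - 21sn + 9su - 27s - 40n^2 + 8nu - 24n), so (9s + 8n - 7u) is a factor with cofactor 27s^2 - 21sn + 9su - 27s - 40n^2 + 8nu - 24n.
The cofactor groups again: 27s^2 - 21sn + 9su - 27s - 40n^2 + 8nu - 24n = 9s(3s - 5n + u - 3) + 8n(3s - 5n + u - 3); both groups contain (3s - 5n + u - 3), giving (9s + 8n)(3s - 5n + u - 3).

(3s - 5n + u - 3)(9s + 8n)(9s + 8n - 7u)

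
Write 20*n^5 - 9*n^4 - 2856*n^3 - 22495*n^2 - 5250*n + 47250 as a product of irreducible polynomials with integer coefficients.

(4*n - 5)*(5*n + 9)*(n - 15)*(n^2 + 14*n + 70)

Among the possible rational roots, n = -9/5 is a root, giving the factor (5*n + 9) and quotient 4*n^4 - 9*n^3 - 555*n^2 - 3500*n + 5250.
Then n = 5/4 is a root, so (4*n - 5) is a factor; dividing leaves n^3 - n^2 - 140*n - 1050.
Next, n = 15 is a root, so (n - 15) is a factor; dividing leaves n^2 + 14*n + 70.
The quadratic n^2 + 14*n + 70 has discriminant -84 < 0 and is irreducible over ℤ.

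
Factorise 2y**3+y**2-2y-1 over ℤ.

Trying the rational-root candidates, y = -1 is a root, so (y+1) divides it; the quotient is 2y**2-y-1.
The remaining quadratic factors as (2y+1)(y-1).

(2y+1)(y+1)(y-1)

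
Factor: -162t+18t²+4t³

Pull out the common factor 2t, then factor the remaining trinomial.

2t(2t-9)(t+9)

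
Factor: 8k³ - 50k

Every term has a factor of 2k. Then 4k² - 25 = (2k)² − (5)².

2k(2k + 5)(2k - 5)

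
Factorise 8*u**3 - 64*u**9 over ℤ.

Pull out the common factor 8*u**3, leaving -8*u**6 + 1.
Recognize a difference of cubes with the parts 1 and 2*u**2.

-8*u**3*(2*u**2 - 1)*(4*u**4 + 2*u**2 + 1)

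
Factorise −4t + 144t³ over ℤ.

Every term has a factor of 4t. Then 36t² − 1 = (6t)² − (1)².

4t(6t + 1)(6t − 1)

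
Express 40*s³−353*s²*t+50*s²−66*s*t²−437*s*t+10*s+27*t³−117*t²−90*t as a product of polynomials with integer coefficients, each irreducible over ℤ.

(5*s−t+5)*(8*s+3*t+2)*(s−9*t)

Group: s*(40*s²+7*s*t+50*s−3*t²+13*t+10) − 9*t*(40*s²+7*s*t+50*s−3*t²+13*t+10); both groups contain (40*s²+7*s*t+50*s−3*t²+13*t+10), so (s−9*t) is a factor with cofactor 40*s²+7*s*t+50*s−3*t²+13*t+10.
The cofactor groups again: 40*s²+7*s*t+50*s−3*t²+13*t+10 = 8*s*(5*s−t+5) + (3*t+2)*(5*s−t+5); both groups contain (5*s−t+5), giving (8*s+3*t+2)*(5*s−t+5).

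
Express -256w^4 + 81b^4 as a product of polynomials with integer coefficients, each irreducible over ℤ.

Write as (9b^2)² − (16w^2)², then factor 9b^2 - 16w^2 once more.

(3b + 4w)(3b - 4w)(9b^2 + 16w^2)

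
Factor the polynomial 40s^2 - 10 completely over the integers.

Pull out the common factor 10; 4s^2 - 1 is a difference of squares.

10(2s + 1)(2s - 1)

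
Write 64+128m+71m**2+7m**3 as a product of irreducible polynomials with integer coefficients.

Among the possible rational roots, m = −8 is a root, giving the factor (m+8) and quotient 7m**2+15m+8.
The remaining quadratic factors as (m+1)(7m+8).

(7m+8)(m+1)(m+8)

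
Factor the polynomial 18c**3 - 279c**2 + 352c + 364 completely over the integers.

Among the possible rational roots, c = -2/3 is a root, so (3c + 2) is a factor; dividing leaves 6c**2 - 97c + 182.
The remaining quadratic factors as (6c - 13)(c - 14).

(3c + 2)(6c - 13)(c - 14)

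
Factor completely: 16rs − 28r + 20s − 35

(4r + 5)(4s − 7)

Group as (16rs − 28r) + (20s − 35) = 4r(4s − 7) + 5(4s − 7).
Both groups share the factor (4s − 7).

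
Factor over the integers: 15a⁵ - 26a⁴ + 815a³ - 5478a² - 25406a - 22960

(3a + 5)(5a + 8)(a - 7)(a² + 2a + 82)

By the rational root theorem, a = 7 is a root, giving the factor (a - 7) and quotient 15a⁴ + 79a³ + 1368a² + 4098a + 3280.
Continuing, a = -5/3 is a root, so (3a + 5) divides it; the quotient is 5a³ + 18a² + 426a + 656.
Then a = -8/5 is a root, so (5a + 8) is a factor; dividing leaves a² + 2a + 82.
The quadratic a² + 2a + 82 has discriminant -324 < 0 and is irreducible over ℤ.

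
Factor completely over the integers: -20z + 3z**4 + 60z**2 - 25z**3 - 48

Among the possible rational roots, z = 3 is a root, so (z - 3) is a factor; dividing leaves 3z**3 - 16z**2 + 12z + 16.
Continuing, z = 4 is a root, so (z - 4) is a factor; dividing leaves 3z**2 - 4z - 4.
The remaining quadratic factors as (3z + 2)(z - 2).

(3z + 2)(z - 2)(z - 3)(z - 4)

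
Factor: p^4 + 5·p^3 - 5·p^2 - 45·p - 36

Among the possible rational roots, p = -3 is a root, so (p + 3) is a factor; dividing leaves p^3 + 2·p^2 - 11·p - 12.
Continuing, p = 3 is a root, so (p - 3) is a factor; dividing leaves p^2 + 5·p + 4.
The remaining quadratic factors as (p + 1)(p + 4).

(p + 1)·(p + 3)·(p + 4)·(p - 3)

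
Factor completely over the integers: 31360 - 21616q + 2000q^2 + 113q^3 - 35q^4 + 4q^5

Trying the rational-root candidates, q = -8 is a root, giving the factor (q + 8) and quotient 4q^4 - 67q^3 + 649q^2 - 3192q + 3920.
Next, q = 7 is a root, giving the factor (q - 7) and quotient 4q^3 - 39q^2 + 376q - 560.
Continuing, q = 7/4 is a root, so (4q - 7) is a factor; dividing leaves q^2 - 8q + 80.
The quadratic q^2 - 8q + 80 has discriminant -256 < 0 and is irreducible over ℤ.

(4q - 7)(q + 8)(q - 7)(q^2 - 8q + 80)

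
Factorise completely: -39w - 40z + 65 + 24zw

Group as (24zw - 40z) + (-39w + 65) = 8z(3w - 5) - 13(3w - 5).
Both groups share the factor (3w - 5).

(3w - 5)(8z - 13)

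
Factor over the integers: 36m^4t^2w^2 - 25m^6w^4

-m^4w^2(5mw + 6t)(5mw - 6t)

Every term has a factor of m^4w^2; factoring it out leaves -25m^2w^2 + 36t^2.
Recognize a difference of squares with the parts 6t and 5mw.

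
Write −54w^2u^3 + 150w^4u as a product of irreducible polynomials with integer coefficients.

Every term has a factor of 6w^2u. Then 25w^2 − 9u^2 = (5w)² − (3u)².

6uw^2(5w − 3u)(5w + 3u)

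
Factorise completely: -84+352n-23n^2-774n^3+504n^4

Trying the rational-root candidates, n = 2/7 is a root, giving the factor (7n-2) and quotient 72n^3-90n^2-29n+42.
Then n = 7/6 is a root, giving the factor (6n-7) and quotient 12n^2-n-6.
The remaining quadratic factors as (3n+2)(4n-3).

(3n+2)(4n-3)(6n-7)(7n-2)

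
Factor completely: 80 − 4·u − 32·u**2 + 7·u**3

Testing divisors of the constant over divisors of the leading coefficient, u = −10/7 is a root, giving the factor (7·u + 10) and quotient u**2 − 6·u + 8.
The remaining quadratic factors as (u − 2)(u − 4).

(7·u + 10)·(u − 2)·(u − 4)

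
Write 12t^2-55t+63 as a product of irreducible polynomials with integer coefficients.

(3t-7)(4t-9)

Need a pair with product 12·63 = 756 and sum -55: that's -28 and -27.
Split the middle term: 12t^2-28t - 27t+63 = 4t(3t-7) - 9(3t-7).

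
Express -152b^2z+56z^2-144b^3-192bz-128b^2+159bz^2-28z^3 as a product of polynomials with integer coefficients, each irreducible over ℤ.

-(4b+7z)(4b-z)(9b-4z+8)

Group: 4b(-36b^2-47bz-32b+28z^2-56z) - z(-36b^2-47bz-32b+28z^2-56z); both groups contain (-36b^2-47bz-32b+28z^2-56z), so (4b-z) is a factor with cofactor -36b^2-47bz-32b+28z^2-56z.
The cofactor groups again: -36b^2-47bz-32b+28z^2-56z = -9b(4b+7z) + (4z-8)(4b+7z); both groups contain (4b+7z), giving -(9b-4z+8)(4b+7z).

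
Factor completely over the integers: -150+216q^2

Every term has a factor of 6. Then 36q^2-25 = (6q)² − (5)².

6(6q+5)(6q-5)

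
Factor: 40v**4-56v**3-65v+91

(5v-7)(8v**3-13)

Group as (40v**4-65v) + (-56v**3+91) = 5v(8v**3-13) - 7(8v**3-13).
Both groups share the factor (8v**3-13).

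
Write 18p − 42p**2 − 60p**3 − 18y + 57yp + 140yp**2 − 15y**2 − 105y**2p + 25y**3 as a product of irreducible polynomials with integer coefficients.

(5y − 10p + 3)(5y − 6p − 6)(y − p)

Group: 5y(5y**2 − 15yp + 3y + 10p**2 − 3p) + (−6p − 6)(5y**2 − 15yp + 3y + 10p**2 − 3p); both groups contain (5y**2 − 15yp + 3y + 10p**2 − 3p), so (5y − 6p − 6) is a factor with cofactor 5y**2 − 15yp + 3y + 10p**2 − 3p.
The cofactor groups again: 5y**2 − 15yp + 3y + 10p**2 − 3p = 5y(y − p) + (−10p + 3)(y − p); both groups contain (y − p), giving (5y − 10p + 3)(y − p).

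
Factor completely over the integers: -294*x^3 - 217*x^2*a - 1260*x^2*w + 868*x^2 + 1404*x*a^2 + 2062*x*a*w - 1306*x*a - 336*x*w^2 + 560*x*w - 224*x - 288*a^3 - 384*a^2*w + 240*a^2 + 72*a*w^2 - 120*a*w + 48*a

Group: 14*x*(-21*x^2 - 20*x*a - 90*x*w + 62*x + 96*a^2 + 128*a*w - 80*a - 24*w^2 + 40*w - 16) - 3*a*(-21*x^2 - 20*x*a - 90*x*w + 62*x + 96*a^2 + 128*a*w - 80*a - 24*w^2 + 40*w - 16); both groups contain (-21*x^2 - 20*x*a - 90*x*w + 62*x + 96*a^2 + 128*a*w - 80*a - 24*w^2 + 40*w - 16), so (14*x - 3*a) is a factor with cofactor -21*x^2 - 20*x*a - 90*x*w + 62*x + 96*a^2 + 128*a*w - 80*a - 24*w^2 + 40*w - 16.
The cofactor groups again: -21*x^2 - 20*x*a - 90*x*w + 62*x + 96*a^2 + 128*a*w - 80*a - 24*w^2 + 40*w - 16 = -3*x*(7*x - 12*a + 2*w - 2) + (-8*a - 12*w + 8)*(7*x - 12*a + 2*w - 2); both groups contain (7*x - 12*a + 2*w - 2), giving -(3*x + 8*a + 12*w - 8)*(7*x - 12*a + 2*w - 2).

-(7*x - 12*a + 2*w - 2)*(14*x - 3*a)*(3*x + 8*a + 12*w - 8)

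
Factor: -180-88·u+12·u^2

Pull out the common factor 4, then factor the remaining trinomial.

4·(3·u+5)·(u-9)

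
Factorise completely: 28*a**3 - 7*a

Every term has a factor of 7*a. Then 4*a**2 - 1 = (2*a)² − (1)².

7*a*(2*a + 1)*(2*a - 1)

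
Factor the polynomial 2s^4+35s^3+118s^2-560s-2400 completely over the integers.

(2s+15)(s+10)(s+4)(s-4)

By the rational root theorem, s = -15/2 is a root, giving the factor (2s+15) and quotient s^3+10s^2-16s-160.
Then s = 4 is a root, so (s-4) divides it; the quotient is s^2+14s+40.
The remaining quadratic factors as (s+4)(s+10).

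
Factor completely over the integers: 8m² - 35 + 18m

Need a pair with product 8·(-35) = -280 and sum 18: that's -10 and 28.
Split the middle term: 8m² - 10m + 28m - 35 = 2m(4m - 5) + 7(4m - 5).

(2m + 7)(4m - 5)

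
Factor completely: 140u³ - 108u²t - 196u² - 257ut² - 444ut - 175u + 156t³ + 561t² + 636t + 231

Group: 7u(20u² - 4ut - 8u - 39t² - 72t - 33) + (-4t - 7)(20u² - 4ut - 8u - 39t² - 72t - 33); both groups contain (20u² - 4ut - 8u - 39t² - 72t - 33), so (7u - 4t - 7) is a factor with cofactor 20u² - 4ut - 8u - 39t² - 72t - 33.
The cofactor groups again: 20u² - 4ut - 8u - 39t² - 72t - 33 = 2u(10u + 13t + 11) + (-3t - 3)(10u + 13t + 11); both groups contain (10u + 13t + 11), giving (2u - 3t - 3)(10u + 13t + 11).

(2u - 3t - 3)(7u - 4t - 7)(10u + 13t + 11)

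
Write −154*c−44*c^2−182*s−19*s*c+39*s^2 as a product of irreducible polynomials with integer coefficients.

Group: 3*s*(13*s+11*c) + (−4*c−14)*(13*s+11*c); both groups contain (13*s+11*c).

(3*s−4*c−14)*(13*s+11*c)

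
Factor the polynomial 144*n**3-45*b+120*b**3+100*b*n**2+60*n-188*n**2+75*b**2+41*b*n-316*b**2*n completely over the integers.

Group: 5*b*(24*b**2-20*b*n-9*b-16*n**2+12*n) + (-9*n+5)*(24*b**2-20*b*n-9*b-16*n**2+12*n); both groups contain (24*b**2-20*b*n-9*b-16*n**2+12*n), so (5*b-9*n+5) is a factor with cofactor 24*b**2-20*b*n-9*b-16*n**2+12*n.
The cofactor groups again: 24*b**2-20*b*n-9*b-16*n**2+12*n = 3*b*(8*b+4*n-3) - 4*n*(8*b+4*n-3); both groups contain (8*b+4*n-3), giving (3*b-4*n)*(8*b+4*n-3).

(3*b-4*n)*(5*b-9*n+5)*(8*b+4*n-3)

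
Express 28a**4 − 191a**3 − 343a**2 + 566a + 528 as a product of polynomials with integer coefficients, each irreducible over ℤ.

Trying the rational-root candidates, a = −3/4 is a root, so (4a + 3) divides it; the quotient is 7a**3 − 53a**2 − 46a + 176.
Continuing, a = −2 is a root, giving the factor (a + 2) and quotient 7a**2 − 67a + 88.
The remaining quadratic factors as (a − 8)(7a − 11).

(4a + 3)(7a − 11)(a + 2)(a − 8)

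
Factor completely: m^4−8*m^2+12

Substitute u = m^2 to get a quadratic in u, then factor.
m^2−6 is irreducible over ℤ (6 is not a perfect square).
m^2−2 is irreducible over ℤ (2 is not a perfect square).

(m^2−2)*(m^2−6)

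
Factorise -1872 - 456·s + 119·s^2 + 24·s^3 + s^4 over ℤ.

Trying the rational-root candidates, s = -3 is a root, so (s + 3) divides it; the quotient is s^3 + 21·s^2 + 56·s - 624.
Continuing, s = 4 is a root, so (s - 4) is a factor; dividing leaves s^2 + 25·s + 156.
The remaining quadratic factors as (s + 13)(s + 12).

(s + 12)·(s + 13)·(s + 3)·(s - 4)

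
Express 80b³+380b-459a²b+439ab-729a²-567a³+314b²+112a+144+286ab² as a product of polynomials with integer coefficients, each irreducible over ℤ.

Group: 9a(-63a²-86ab-109a-16b²-50b-36) + (-5b-4)(-63a²-86ab-109a-16b²-50b-36); both groups contain (-63a²-86ab-109a-16b²-50b-36), so (9a-5b-4) is a factor with cofactor -63a²-86ab-109a-16b²-50b-36.
The cofactor groups again: -63a²-86ab-109a-16b²-50b-36 = -9a(7a+8b+9) + (-2b-4)(7a+8b+9); both groups contain (7a+8b+9), giving -(9a+2b+4)(7a+8b+9).

-(7a+8b+9)(9a+2b+4)(9a-5b-4)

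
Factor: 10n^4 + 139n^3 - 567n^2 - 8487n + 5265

(2n - 15)(5n - 3)(n + 13)(n + 9)

Testing divisors of the constant over divisors of the leading coefficient, n = -13 is a root, so (n + 13) is a factor; dividing leaves 10n^3 + 9n^2 - 684n + 405.
Next, n = 3/5 is a root, giving the factor (5n - 3) and quotient 2n^2 + 3n - 135.
The remaining quadratic factors as (2n - 15)(n + 9).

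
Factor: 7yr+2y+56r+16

(7r+2)(y+8)

Group as (7yr+2y) + (56r+16) = y(7r+2) + 8(7r+2).
Both groups share the factor (7r+2).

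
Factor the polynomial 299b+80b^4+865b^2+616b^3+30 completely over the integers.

(4b+1)(4b+5)(5b+1)(b+6)

Trying the rational-root candidates, b = -5/4 is a root, giving the factor (4b+5) and quotient 20b^3+129b^2+55b+6.
Next, b = -1/5 is a root, so (5b+1) divides it; the quotient is 4b^2+25b+6.
The remaining quadratic factors as (b+6)(4b+1).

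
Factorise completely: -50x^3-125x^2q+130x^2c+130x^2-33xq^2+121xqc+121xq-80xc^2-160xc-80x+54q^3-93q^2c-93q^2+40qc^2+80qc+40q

-(5x+6q-5c-5)(5x+9q-8c-8)(2x-q)

Group: 2x(-25x^2-75xq+65xc+65x-54q^2+93qc+93q-40c^2-80c-40) - q(-25x^2-75xq+65xc+65x-54q^2+93qc+93q-40c^2-80c-40); both groups contain (-25x^2-75xq+65xc+65x-54q^2+93qc+93q-40c^2-80c-40), so (2x-q) is a factor with cofactor -25x^2-75xq+65xc+65x-54q^2+93qc+93q-40c^2-80c-40.
The cofactor groups again: -25x^2-75xq+65xc+65x-54q^2+93qc+93q-40c^2-80c-40 = -5x(5x+6q-5c-5) + (-9q+8c+8)(5x+6q-5c-5); both groups contain (5x+6q-5c-5), giving -(5x+9q-8c-8)(5x+6q-5c-5).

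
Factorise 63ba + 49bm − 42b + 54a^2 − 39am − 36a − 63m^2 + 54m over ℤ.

Group: 9a(7b + 6a − 9m) + (7m − 6)(7b + 6a − 9m); both groups contain (7b + 6a − 9m).

(7b + 6a − 9m)(9a + 7m − 6)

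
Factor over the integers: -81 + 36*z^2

Every term has a factor of 9. Then 4*z^2 - 9 = (2*z)² − (3)².

9*(2*z + 3)*(2*z - 3)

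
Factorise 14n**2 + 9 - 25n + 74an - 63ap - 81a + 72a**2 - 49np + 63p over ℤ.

(8a + 2n - 7p - 1)(9a + 7n - 9)

Group: 9a(8a + 2n - 7p - 1) + (7n - 9)(8a + 2n - 7p - 1); both groups contain (8a + 2n - 7p - 1).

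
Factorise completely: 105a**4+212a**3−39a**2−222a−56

(3a+4)(5a+7)(7a+2)(a−1)

Trying the rational-root candidates, a = −2/7 is a root, giving the factor (7a+2) and quotient 15a**3+26a**2−13a−28.
Then a = −7/5 is a root, so (5a+7) is a factor; dividing leaves 3a**2+a−4.
The remaining quadratic factors as (a−1)(3a+4).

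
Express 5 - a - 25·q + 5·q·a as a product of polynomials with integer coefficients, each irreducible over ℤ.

Group as (5·q·a - 25·q) + (-a + 5) = 5·q·(a - 5) - (a - 5).
Both groups share the factor (a - 5).

(5·q - 1)·(a - 5)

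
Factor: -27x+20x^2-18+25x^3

Testing divisors of the constant over divisors of the leading coefficient, x = 1 is a root, so (x-1) is a factor; dividing leaves 25x^2+45x+18.
The remaining quadratic factors as (5x+3)(5x+6).

(5x+3)(5x+6)(x-1)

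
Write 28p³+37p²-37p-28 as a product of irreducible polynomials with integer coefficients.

Testing divisors of the constant over divisors of the leading coefficient, p = -4/7 is a root, giving the factor (7p+4) and quotient 4p²+3p-7.
The remaining quadratic factors as (4p+7)(p-1).

(4p+7)(7p+4)(p-1)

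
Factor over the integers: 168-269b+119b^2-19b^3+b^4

(b-1)(b-3)(b-7)(b-8)

By the rational root theorem, b = 8 is a root, so (b-8) divides it; the quotient is b^3-11b^2+31b-21.
Next, b = 7 is a root, so (b-7) divides it; the quotient is b^2-4b+3.
The remaining quadratic factors as (b-1)(b-3).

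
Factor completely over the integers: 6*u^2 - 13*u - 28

Need a pair with product 6·(-28) = -168 and sum -13: that's -21 and 8.
Split the middle term: 6*u^2 - 21*u + 8*u - 28 = 3*u*(2*u - 7) + 4*(2*u - 7).

(2*u - 7)*(3*u + 4)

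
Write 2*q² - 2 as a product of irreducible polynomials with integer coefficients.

2*(q + 1)*(q - 1)

Pull out the common factor 2; q² - 1 is a difference of squares.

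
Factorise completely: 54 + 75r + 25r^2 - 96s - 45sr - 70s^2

Group: -5s(14s - 5r - 6) + (-5r - 9)(14s - 5r - 6); both groups contain (14s - 5r - 6).

-(14s - 5r - 6)(5s + 5r + 9)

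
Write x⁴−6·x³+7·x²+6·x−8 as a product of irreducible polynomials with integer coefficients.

Testing divisors of the constant over divisors of the leading coefficient, x = −1 is a root, so (x+1) divides it; the quotient is x³−7·x²+14·x−8.
Next, x = 2 is a root, so (x−2) divides it; the quotient is x²−5·x+4.
The remaining quadratic factors as (x−1)(x−4).

(x+1)·(x−1)·(x−2)·(x−4)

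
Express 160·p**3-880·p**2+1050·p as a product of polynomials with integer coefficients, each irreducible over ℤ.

Pull out the common factor 10·p, then factor the remaining trinomial.

10·p·(4·p-15)·(4·p-7)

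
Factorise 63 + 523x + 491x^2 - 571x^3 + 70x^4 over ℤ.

By the rational root theorem, x = -1/7 is a root, so (7x + 1) is a factor; dividing leaves 10x^3 - 83x^2 + 82x + 63.
Next, x = 9/5 is a root, giving the factor (5x - 9) and quotient 2x^2 - 13x - 7.
The remaining quadratic factors as (2x + 1)(x - 7).

(2x + 1)(5x - 9)(7x + 1)(x - 7)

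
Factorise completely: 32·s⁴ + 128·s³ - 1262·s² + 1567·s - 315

Trying the rational-root candidates, s = -9 is a root, so (s + 9) divides it; the quotient is 32·s³ - 160·s² + 178·s - 35.
Next, s = 7/2 is a root, giving the factor (2·s - 7) and quotient 16·s² - 24·s + 5.
The remaining quadratic factors as (4·s - 1)(4·s - 5).

(2·s - 7)·(4·s - 1)·(4·s - 5)·(s + 9)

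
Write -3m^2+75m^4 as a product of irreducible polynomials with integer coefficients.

3m^2(5m+1)(5m-1)

Every term has a factor of 3m^2. Then 25m^2-1 = (5m)² − (1)².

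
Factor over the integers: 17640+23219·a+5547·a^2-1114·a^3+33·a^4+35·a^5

(5·a+9)·(7·a+8)·(a+7)·(a^2-9·a+35)

Among the possible rational roots, a = -7 is a root, so (a+7) is a factor; dividing leaves 35·a^4-212·a^3+370·a^2+2957·a+2520.
Next, a = -9/5 is a root, so (5·a+9) is a factor; dividing leaves 7·a^3-55·a^2+173·a+280.
Continuing, a = -8/7 is a root, so (7·a+8) divides it; the quotient is a^2-9·a+35.
The quadratic a^2-9·a+35 has discriminant -59 < 0 and is irreducible over ℤ.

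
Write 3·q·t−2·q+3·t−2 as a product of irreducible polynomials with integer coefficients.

Group as (3·q·t−2·q) + (3·t−2) = q·(3·t−2) + (3·t−2).
Both groups share the factor (3·t−2).

(3·t−2)·(q+1)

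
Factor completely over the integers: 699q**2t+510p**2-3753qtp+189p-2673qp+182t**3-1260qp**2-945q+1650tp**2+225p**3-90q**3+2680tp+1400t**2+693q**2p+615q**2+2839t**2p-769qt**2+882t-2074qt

-(3q-t-15p-7)(15q-14t-3p)(2q-13t-5p-9)

Group: 3q(-30q**2+223qt+81qp+135q-182t**2-109tp-126t-15p**2-27p) + (-t-15p-7)(-30q**2+223qt+81qp+135q-182t**2-109tp-126t-15p**2-27p); both groups contain (-30q**2+223qt+81qp+135q-182t**2-109tp-126t-15p**2-27p), so (3q-t-15p-7) is a factor with cofactor -30q**2+223qt+81qp+135q-182t**2-109tp-126t-15p**2-27p.
The cofactor groups again: -30q**2+223qt+81qp+135q-182t**2-109tp-126t-15p**2-27p = -15q(2q-13t-5p-9) + (14t+3p)(2q-13t-5p-9); both groups contain (2q-13t-5p-9), giving -(15q-14t-3p)(2q-13t-5p-9).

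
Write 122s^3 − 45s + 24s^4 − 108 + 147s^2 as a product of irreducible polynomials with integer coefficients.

(2s + 3)(3s + 4)(4s − 3)(s + 3)

Testing divisors of the constant over divisors of the leading coefficient, s = −3/2 is a root, giving the factor (2s + 3) and quotient 12s^3 + 43s^2 + 9s − 36.
Next, s = −3 is a root, so (s + 3) divides it; the quotient is 12s^2 + 7s − 12.
The remaining quadratic factors as (3s + 4)(4s − 3).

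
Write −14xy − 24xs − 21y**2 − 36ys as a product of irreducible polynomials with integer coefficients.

−(7y + 12s)(2x + 3y)

Group: −7y(2x + 3y) − 12s(2x + 3y); both groups contain (2x + 3y).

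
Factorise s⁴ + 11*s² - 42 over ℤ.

Substitute u = s² to get a quadratic in u, then factor.
s² + 14 is irreducible over ℤ (always positive, so no real roots).
s² - 3 is irreducible over ℤ (3 is not a perfect square).

(s² + 14)*(s² - 3)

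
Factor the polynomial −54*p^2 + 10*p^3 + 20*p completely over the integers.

2*p*(5*p − 2)*(p − 5)

Pull out the common factor 2*p, then factor the remaining trinomial.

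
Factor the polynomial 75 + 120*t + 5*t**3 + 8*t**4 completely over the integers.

(8*t + 5)*(t**3 + 15)

Group as (8*t**4 + 120*t) + (5*t**3 + 75) = 8*t*(t**3 + 15) + 5*(t**3 + 15).
Both groups share the factor (t**3 + 15).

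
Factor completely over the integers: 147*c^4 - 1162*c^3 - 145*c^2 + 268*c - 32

By the rational root theorem, c = 1/7 is a root, so (7*c - 1) divides it; the quotient is 21*c^3 - 163*c^2 - 44*c + 32.
Next, c = 8 is a root, so (c - 8) divides it; the quotient is 21*c^2 + 5*c - 4.
The remaining quadratic factors as (3*c - 1)(7*c + 4).

(3*c - 1)*(7*c + 4)*(7*c - 1)*(c - 8)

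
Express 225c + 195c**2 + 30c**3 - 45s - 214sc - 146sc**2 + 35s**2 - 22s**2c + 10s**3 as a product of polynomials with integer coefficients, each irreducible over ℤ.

(s - 5c)(5s - c - 5)(2s + 6c + 9)

Group: 5s(2s**2 - 4sc + 9s - 30c**2 - 45c) + (-c - 5)(2s**2 - 4sc + 9s - 30c**2 - 45c); both groups contain (2s**2 - 4sc + 9s - 30c**2 - 45c), so (5s - c - 5) is a factor with cofactor 2s**2 - 4sc + 9s - 30c**2 - 45c.
The cofactor groups again: 2s**2 - 4sc + 9s - 30c**2 - 45c = 2s(s - 5c) + (6c + 9)(s - 5c); both groups contain (s - 5c), giving (2s + 6c + 9)(s - 5c).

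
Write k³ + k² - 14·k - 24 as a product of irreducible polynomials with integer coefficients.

(k + 2)·(k + 3)·(k - 4)

By the rational root theorem, k = 4 is a root, giving the factor (k - 4) and quotient k² + 5·k + 6.
The remaining quadratic factors as (k + 3)(k + 2).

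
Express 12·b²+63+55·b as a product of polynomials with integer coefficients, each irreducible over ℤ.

(3·b+7)·(4·b+9)

Need a pair with product 12·63 = 756 and sum 55: that's 27 and 28.
Split the middle term: 12·b²+27·b + 28·b+63 = 3·b·(4·b+9) + 7·(4·b+9).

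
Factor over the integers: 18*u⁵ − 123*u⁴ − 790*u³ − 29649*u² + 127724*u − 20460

Testing divisors of the constant over divisors of the leading coefficient, u = 1/6 is a root, giving the factor (6*u − 1) and quotient 3*u⁴ − 20*u³ − 135*u² − 4964*u + 20460.
Continuing, u = 15 is a root, giving the factor (u − 15) and quotient 3*u³ + 25*u² + 240*u − 1364.
Then u = 11/3 is a root, so (3*u − 11) is a factor; dividing leaves u² + 12*u + 124.
The quadratic u² + 12*u + 124 has discriminant −352 < 0 and is irreducible over ℤ.

(3*u − 11)*(6*u − 1)*(u − 15)*(u² + 12*u + 124)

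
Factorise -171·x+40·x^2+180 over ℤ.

Need a pair with product 40·180 = 7200 and sum -171: that's -96 and -75.
Split the middle term: 40·x^2-96·x - 75·x+180 = 8·x·(5·x-12) - 15·(5·x-12).

(5·x-12)·(8·x-15)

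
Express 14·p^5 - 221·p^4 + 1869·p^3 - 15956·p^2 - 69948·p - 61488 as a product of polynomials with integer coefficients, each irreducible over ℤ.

(2·p + 3)·(7·p + 12)·(p - 14)·(p^2 - 5·p + 122)

Trying the rational-root candidates, p = -3/2 is a root, giving the factor (2·p + 3) and quotient 7·p^4 - 121·p^3 + 1116·p^2 - 9652·p - 20496.
Continuing, p = -12/7 is a root, giving the factor (7·p + 12) and quotient p^3 - 19·p^2 + 192·p - 1708.
Continuing, p = 14 is a root, so (p - 14) divides it; the quotient is p^2 - 5·p + 122.
The quadratic p^2 - 5·p + 122 has discriminant -463 < 0 and is irreducible over ℤ.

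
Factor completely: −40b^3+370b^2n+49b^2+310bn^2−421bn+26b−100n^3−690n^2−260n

−(5b+5n+2)(8b−2n−13)(b−10n)

Group: 8b(−5b^2+45bn−2b+50n^2+20n) + (−2n−13)(−5b^2+45bn−2b+50n^2+20n); both groups contain (−5b^2+45bn−2b+50n^2+20n), so (8b−2n−13) is a factor with cofactor −5b^2+45bn−2b+50n^2+20n.
The cofactor groups again: −5b^2+45bn−2b+50n^2+20n = −5b(b−10n) + (−5n−2)(b−10n); both groups contain (b−10n), giving −(5b+5n+2)(b−10n).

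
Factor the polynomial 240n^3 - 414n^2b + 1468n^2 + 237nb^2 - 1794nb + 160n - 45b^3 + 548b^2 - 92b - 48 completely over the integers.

(8n - 5b + 2)(15n - 9b - 2)(2n - b + 12)

Group: 8n(30n^2 - 33nb + 176n + 9b^2 - 106b - 24) + (-5b + 2)(30n^2 - 33nb + 176n + 9b^2 - 106b - 24); both groups contain (30n^2 - 33nb + 176n + 9b^2 - 106b - 24), so (8n - 5b + 2) is a factor with cofactor 30n^2 - 33nb + 176n + 9b^2 - 106b - 24.
The cofactor groups again: 30n^2 - 33nb + 176n + 9b^2 - 106b - 24 = 2n(15n - 9b - 2) + (-b + 12)(15n - 9b - 2); both groups contain (15n - 9b - 2), giving (2n - b + 12)(15n - 9b - 2).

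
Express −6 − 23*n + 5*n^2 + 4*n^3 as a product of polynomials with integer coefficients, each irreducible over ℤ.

Testing divisors of the constant over divisors of the leading coefficient, n = −3 is a root, so (n + 3) is a factor; dividing leaves 4*n^2 − 7*n − 2.
The remaining quadratic factors as (n − 2)(4*n + 1).

(4*n + 1)*(n + 3)*(n − 2)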